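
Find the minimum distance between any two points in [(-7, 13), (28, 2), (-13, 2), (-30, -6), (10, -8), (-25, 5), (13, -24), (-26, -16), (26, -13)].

Computing all pairwise distances among 9 points:

d((-7, 13), (28, 2)) = 36.6879
d((-7, 13), (-13, 2)) = 12.53
d((-7, 13), (-30, -6)) = 29.8329
d((-7, 13), (10, -8)) = 27.0185
d((-7, 13), (-25, 5)) = 19.6977
d((-7, 13), (13, -24)) = 42.0595
d((-7, 13), (-26, -16)) = 34.6699
d((-7, 13), (26, -13)) = 42.0119
d((28, 2), (-13, 2)) = 41.0
d((28, 2), (-30, -6)) = 58.5491
d((28, 2), (10, -8)) = 20.5913
d((28, 2), (-25, 5)) = 53.0848
d((28, 2), (13, -24)) = 30.0167
d((28, 2), (-26, -16)) = 56.921
d((28, 2), (26, -13)) = 15.1327
d((-13, 2), (-30, -6)) = 18.7883
d((-13, 2), (10, -8)) = 25.0799
d((-13, 2), (-25, 5)) = 12.3693
d((-13, 2), (13, -24)) = 36.7696
d((-13, 2), (-26, -16)) = 22.2036
d((-13, 2), (26, -13)) = 41.7852
d((-30, -6), (10, -8)) = 40.05
d((-30, -6), (-25, 5)) = 12.083
d((-30, -6), (13, -24)) = 46.6154
d((-30, -6), (-26, -16)) = 10.7703 <-- minimum
d((-30, -6), (26, -13)) = 56.4358
d((10, -8), (-25, 5)) = 37.3363
d((10, -8), (13, -24)) = 16.2788
d((10, -8), (-26, -16)) = 36.8782
d((10, -8), (26, -13)) = 16.7631
d((-25, 5), (13, -24)) = 47.8017
d((-25, 5), (-26, -16)) = 21.0238
d((-25, 5), (26, -13)) = 54.0833
d((13, -24), (-26, -16)) = 39.8121
d((13, -24), (26, -13)) = 17.0294
d((-26, -16), (26, -13)) = 52.0865

Closest pair: (-30, -6) and (-26, -16) with distance 10.7703

The closest pair is (-30, -6) and (-26, -16) with Euclidean distance 10.7703. For 9 points, brute-force pairwise comparison is shown above. For large n, the divide-and-conquer algorithm (sort by x, recurse on halves, check the dividing strip) achieves O(n log n).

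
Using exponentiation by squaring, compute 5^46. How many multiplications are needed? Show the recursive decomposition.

Computing 5^46 by squaring (build up from 5^1; each line after the first costs one multiplication):

5^1 = 5
5^2 = (5^1)^2 = 5^2 = 25
5^4 = (5^2)^2 = 25^2 = 625
5^5 = 5 * 5^4 = 5 * 625 = 3125
5^10 = (5^5)^2 = 3125^2 = 9765625
5^11 = 5 * 5^10 = 5 * 9765625 = 48828125
5^22 = (5^11)^2 = 48828125^2 = 2384185791015625
5^23 = 5 * 5^22 = 5 * 2384185791015625 = 11920928955078125
5^46 = (5^23)^2 = 11920928955078125^2 = 142108547152020037174224853515625

Result: 142108547152020037174224853515625
Multiplications needed: 8 (8 lines after 5^1)

5^46 = 142108547152020037174224853515625. Using exponentiation by squaring, this requires 8 multiplications. The key idea: if the exponent is even, square the half-power; if odd, multiply by the base once.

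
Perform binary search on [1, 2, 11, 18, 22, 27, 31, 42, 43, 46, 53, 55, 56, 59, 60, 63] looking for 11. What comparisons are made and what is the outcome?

Binary search for 11 in [1, 2, 11, 18, 22, 27, 31, 42, 43, 46, 53, 55, 56, 59, 60, 63]:

lo=0, hi=15, mid=7, arr[mid]=42 -> 42 > 11, search left half
lo=0, hi=6, mid=3, arr[mid]=18 -> 18 > 11, search left half
lo=0, hi=2, mid=1, arr[mid]=2 -> 2 < 11, search right half
lo=2, hi=2, mid=2, arr[mid]=11 -> Found target at index 2!

Binary search finds 11 at index 2 after 4 comparisons. The search repeatedly halves the search space by comparing with the middle element.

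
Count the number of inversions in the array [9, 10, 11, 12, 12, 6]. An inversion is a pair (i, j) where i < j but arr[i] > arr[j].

Finding inversions in [9, 10, 11, 12, 12, 6]:

(0, 5): arr[0]=9 > arr[5]=6
(1, 5): arr[1]=10 > arr[5]=6
(2, 5): arr[2]=11 > arr[5]=6
(3, 5): arr[3]=12 > arr[5]=6
(4, 5): arr[4]=12 > arr[5]=6

Total inversions: 5

The array has 5 inversion(s): (0,5), (1,5), (2,5), (3,5), (4,5). Each pair (i,j) satisfies i < j and arr[i] > arr[j].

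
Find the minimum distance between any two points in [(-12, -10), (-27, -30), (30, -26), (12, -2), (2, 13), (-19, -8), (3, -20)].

Computing all pairwise distances among 7 points:

d((-12, -10), (-27, -30)) = 25.0
d((-12, -10), (30, -26)) = 44.9444
d((-12, -10), (12, -2)) = 25.2982
d((-12, -10), (2, 13)) = 26.9258
d((-12, -10), (-19, -8)) = 7.2801 <-- minimum
d((-12, -10), (3, -20)) = 18.0278
d((-27, -30), (30, -26)) = 57.1402
d((-27, -30), (12, -2)) = 48.0104
d((-27, -30), (2, 13)) = 51.8652
d((-27, -30), (-19, -8)) = 23.4094
d((-27, -30), (3, -20)) = 31.6228
d((30, -26), (12, -2)) = 30.0
d((30, -26), (2, 13)) = 48.0104
d((30, -26), (-19, -8)) = 52.2015
d((30, -26), (3, -20)) = 27.6586
d((12, -2), (2, 13)) = 18.0278
d((12, -2), (-19, -8)) = 31.5753
d((12, -2), (3, -20)) = 20.1246
d((2, 13), (-19, -8)) = 29.6985
d((2, 13), (3, -20)) = 33.0151
d((-19, -8), (3, -20)) = 25.0599

Closest pair: (-12, -10) and (-19, -8) with distance 7.2801

The closest pair is (-12, -10) and (-19, -8) with Euclidean distance 7.2801. For 7 points, brute-force pairwise comparison is shown above. For large n, the divide-and-conquer algorithm (sort by x, recurse on halves, check the dividing strip) achieves O(n log n).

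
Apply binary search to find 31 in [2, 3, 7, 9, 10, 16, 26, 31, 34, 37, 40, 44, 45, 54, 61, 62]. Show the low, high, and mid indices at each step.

Binary search for 31 in [2, 3, 7, 9, 10, 16, 26, 31, 34, 37, 40, 44, 45, 54, 61, 62]:

lo=0, hi=15, mid=7, arr[mid]=31 -> Found target at index 7!

Binary search finds 31 at index 7 after 1 comparisons. The search repeatedly halves the search space by comparing with the middle element.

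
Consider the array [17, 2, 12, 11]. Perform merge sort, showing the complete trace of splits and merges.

Merge sort trace:

Split: [17, 2, 12, 11] -> [17, 2] and [12, 11]
  Split: [17, 2] -> [17] and [2]
  Merge: [17] + [2] -> [2, 17]
  Split: [12, 11] -> [12] and [11]
  Merge: [12] + [11] -> [11, 12]
Merge: [2, 17] + [11, 12] -> [2, 11, 12, 17]

Final sorted array: [2, 11, 12, 17]

The merge sort proceeds by recursively splitting the array and merging sorted halves.
After all merges, the sorted array is [2, 11, 12, 17].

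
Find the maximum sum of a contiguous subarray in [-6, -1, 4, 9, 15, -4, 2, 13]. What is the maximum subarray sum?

Using Kadane's algorithm on [-6, -1, 4, 9, 15, -4, 2, 13]:

Scanning through the array:
Position 1 (value -1): max_ending_here = -1, max_so_far = -1
Position 2 (value 4): max_ending_here = 4, max_so_far = 4
Position 3 (value 9): max_ending_here = 13, max_so_far = 13
Position 4 (value 15): max_ending_here = 28, max_so_far = 28
Position 5 (value -4): max_ending_here = 24, max_so_far = 28
Position 6 (value 2): max_ending_here = 26, max_so_far = 28
Position 7 (value 13): max_ending_here = 39, max_so_far = 39

Maximum subarray: [4, 9, 15, -4, 2, 13]
Maximum sum: 39

The maximum subarray is [4, 9, 15, -4, 2, 13] with sum 39. This subarray runs from index 2 to index 7.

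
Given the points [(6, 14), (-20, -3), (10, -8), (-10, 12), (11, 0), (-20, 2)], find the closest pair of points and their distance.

Computing all pairwise distances among 6 points:

d((6, 14), (-20, -3)) = 31.0644
d((6, 14), (10, -8)) = 22.3607
d((6, 14), (-10, 12)) = 16.1245
d((6, 14), (11, 0)) = 14.8661
d((6, 14), (-20, 2)) = 28.6356
d((-20, -3), (10, -8)) = 30.4138
d((-20, -3), (-10, 12)) = 18.0278
d((-20, -3), (11, 0)) = 31.1448
d((-20, -3), (-20, 2)) = 5.0 <-- minimum
d((10, -8), (-10, 12)) = 28.2843
d((10, -8), (11, 0)) = 8.0623
d((10, -8), (-20, 2)) = 31.6228
d((-10, 12), (11, 0)) = 24.1868
d((-10, 12), (-20, 2)) = 14.1421
d((11, 0), (-20, 2)) = 31.0644

Closest pair: (-20, -3) and (-20, 2) with distance 5.0

The closest pair is (-20, -3) and (-20, 2) with Euclidean distance 5.0. For 6 points, brute-force pairwise comparison is shown above. For large n, the divide-and-conquer algorithm (sort by x, recurse on halves, check the dividing strip) achieves O(n log n).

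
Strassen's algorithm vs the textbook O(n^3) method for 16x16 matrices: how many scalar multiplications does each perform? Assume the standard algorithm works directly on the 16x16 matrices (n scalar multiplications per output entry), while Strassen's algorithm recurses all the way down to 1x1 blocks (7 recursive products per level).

Matrix multiplication for 16x16 matrices:

Standard algorithm: 16^3 = 4096 multiplications
Strassen's algorithm: 7^(log2(16)) = 7^4 = 2401 multiplications
Savings: 4096 - 2401 = 1695 multiplications

Standard: 4096 multiplications (16^3). Strassen: 2401 multiplications (7^4). Strassen reduces 8 recursive multiplications to 7 at each level.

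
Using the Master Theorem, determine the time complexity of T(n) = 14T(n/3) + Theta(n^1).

Master Theorem for T(n) = 14T(n/3) + O(n^1):

a = 14, b = 3, c = 1
log_b(a) = log_3(14) = 2.4022

Case 1: c = 1 < log_3(14) = 2.4022
T(n) = O(n^(log_3 14))

For T(n) = 14T(n/3) + O(n^1): log_3(14) = 2.4022. This is Case 1 of the Master Theorem (c < log_b(a), work dominated by leaves), giving O(n^(log_3 14)).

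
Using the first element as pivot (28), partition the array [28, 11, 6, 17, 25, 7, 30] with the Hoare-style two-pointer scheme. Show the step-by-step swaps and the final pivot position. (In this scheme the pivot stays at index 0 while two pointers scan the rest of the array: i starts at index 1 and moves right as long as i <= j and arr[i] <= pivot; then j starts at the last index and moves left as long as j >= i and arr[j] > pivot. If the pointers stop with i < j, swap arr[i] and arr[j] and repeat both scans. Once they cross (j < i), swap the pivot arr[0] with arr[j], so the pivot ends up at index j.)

Hoare-style two-pointer partition with pivot = 28:

Initial array: [28, 11, 6, 17, 25, 7, 30]

Pointers start at i = 1, j = 6.
i ends at 6, j ends at 5: the pointers have crossed (j < i), so scanning stops.

Swap pivot arr[0] with arr[5] to place pivot at position 5: [7, 11, 6, 17, 25, 28, 30]
Pivot position: 5

After partitioning with pivot 28, the array becomes [7, 11, 6, 17, 25, 28, 30]. The pivot is placed at index 5. All elements to the left of the pivot are <= 28, and all elements to the right are > 28.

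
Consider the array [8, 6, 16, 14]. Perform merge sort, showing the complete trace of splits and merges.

Merge sort trace:

Split: [8, 6, 16, 14] -> [8, 6] and [16, 14]
  Split: [8, 6] -> [8] and [6]
  Merge: [8] + [6] -> [6, 8]
  Split: [16, 14] -> [16] and [14]
  Merge: [16] + [14] -> [14, 16]
Merge: [6, 8] + [14, 16] -> [6, 8, 14, 16]

Final sorted array: [6, 8, 14, 16]

The merge sort proceeds by recursively splitting the array and merging sorted halves.
After all merges, the sorted array is [6, 8, 14, 16].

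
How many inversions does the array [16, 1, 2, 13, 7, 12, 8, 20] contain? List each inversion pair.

Finding inversions in [16, 1, 2, 13, 7, 12, 8, 20]:

(0, 1): arr[0]=16 > arr[1]=1
(0, 2): arr[0]=16 > arr[2]=2
(0, 3): arr[0]=16 > arr[3]=13
(0, 4): arr[0]=16 > arr[4]=7
(0, 5): arr[0]=16 > arr[5]=12
(0, 6): arr[0]=16 > arr[6]=8
(3, 4): arr[3]=13 > arr[4]=7
(3, 5): arr[3]=13 > arr[5]=12
(3, 6): arr[3]=13 > arr[6]=8
(5, 6): arr[5]=12 > arr[6]=8

Total inversions: 10

The array has 10 inversion(s): (0,1), (0,2), (0,3), (0,4), (0,5), (0,6), (3,4), (3,5), (3,6), (5,6). Each pair (i,j) satisfies i < j and arr[i] > arr[j].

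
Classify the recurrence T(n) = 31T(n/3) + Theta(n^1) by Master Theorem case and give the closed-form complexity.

Master Theorem for T(n) = 31T(n/3) + O(n^1):

a = 31, b = 3, c = 1
log_b(a) = log_3(31) = 3.1257

Case 1: c = 1 < log_3(31) = 3.1257
T(n) = O(n^(log_3 31))

For T(n) = 31T(n/3) + O(n^1): log_3(31) = 3.1257. This is Case 1 of the Master Theorem (c < log_b(a), work dominated by leaves), giving O(n^(log_3 31)).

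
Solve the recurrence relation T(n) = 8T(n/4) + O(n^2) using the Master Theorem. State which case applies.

Master Theorem for T(n) = 8T(n/4) + O(n^2):

a = 8, b = 4, c = 2
log_b(a) = log_4(8) = 1.5000

Case 3: c = 2 > log_4(8) = 1.5000
T(n) = O(n^2) = O(n^2)

For T(n) = 8T(n/4) + O(n^2): log_4(8) = 1.5000. This is Case 3 of the Master Theorem (c > log_b(a), work dominated by root), giving O(n^2).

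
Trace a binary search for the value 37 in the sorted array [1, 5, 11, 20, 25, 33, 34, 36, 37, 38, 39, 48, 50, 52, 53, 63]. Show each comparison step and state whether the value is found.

Binary search for 37 in [1, 5, 11, 20, 25, 33, 34, 36, 37, 38, 39, 48, 50, 52, 53, 63]:

lo=0, hi=15, mid=7, arr[mid]=36 -> 36 < 37, search right half
lo=8, hi=15, mid=11, arr[mid]=48 -> 48 > 37, search left half
lo=8, hi=10, mid=9, arr[mid]=38 -> 38 > 37, search left half
lo=8, hi=8, mid=8, arr[mid]=37 -> Found target at index 8!

Binary search finds 37 at index 8 after 4 comparisons. The search repeatedly halves the search space by comparing with the middle element.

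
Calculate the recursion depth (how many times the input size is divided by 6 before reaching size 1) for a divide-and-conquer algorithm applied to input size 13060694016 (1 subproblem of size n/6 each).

For divide and conquer with division factor 6:

Problem sizes at each level:
Level 0: 13060694016
Level 1: 2176782336
Level 2: 362797056
Level 3: 60466176
Level 4: 10077696
Level 5: 1679616
Level 6: 279936
Level 7: 46656
Level 8: 7776
Level 9: 1296
Level 10: 216
Level 11: 36
Level 12: 6
Level 13: 1

The root is level 0 and the size-1 base case is level 13 (the tree spans levels 0 through 13, i.e. 14 levels counting the root), so the depth is the number of divisions: log_6(13060694016) = 13

The recursion tree depth is log_6(13060694016) = 13. At each level, the problem size is divided by 6, so it takes 13 divisions to reduce to a base case of size 1. The algorithm makes 1 recursive call at each level.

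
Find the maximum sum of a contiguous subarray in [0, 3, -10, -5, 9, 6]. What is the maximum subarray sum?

Using Kadane's algorithm on [0, 3, -10, -5, 9, 6]:

Scanning through the array:
Position 1 (value 3): max_ending_here = 3, max_so_far = 3
Position 2 (value -10): max_ending_here = -7, max_so_far = 3
Position 3 (value -5): max_ending_here = -5, max_so_far = 3
Position 4 (value 9): max_ending_here = 9, max_so_far = 9
Position 5 (value 6): max_ending_here = 15, max_so_far = 15

Maximum subarray: [9, 6]
Maximum sum: 15

The maximum subarray is [9, 6] with sum 15. This subarray runs from index 4 to index 5.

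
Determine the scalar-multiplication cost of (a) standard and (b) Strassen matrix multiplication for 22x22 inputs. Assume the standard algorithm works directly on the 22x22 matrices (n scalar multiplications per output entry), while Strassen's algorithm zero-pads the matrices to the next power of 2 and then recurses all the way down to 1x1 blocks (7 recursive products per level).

Matrix multiplication for 22x22 matrices:

Strassen's algorithm requires power-of-2 dimensions. Pad 22x22 to 32x32 (next power of 2).

Standard algorithm: 22^3 = 10648 multiplications
Strassen's algorithm: 7^(log2(32)) = 7^5 = 16807 multiplications
Difference: 10648 - 16807 = -6159 (Strassen uses MORE here due to padding overhead — for small or just-over-power-of-2 n, padding can outweigh the per-level savings)

Standard: 10648 multiplications (22^3). Strassen: 16807 multiplications (7^5, after padding to 32x32). Strassen reduces 8 recursive multiplications to 7 at each level.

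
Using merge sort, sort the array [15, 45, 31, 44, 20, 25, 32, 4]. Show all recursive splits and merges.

Merge sort trace:

Split: [15, 45, 31, 44, 20, 25, 32, 4] -> [15, 45, 31, 44] and [20, 25, 32, 4]
  Split: [15, 45, 31, 44] -> [15, 45] and [31, 44]
    Split: [15, 45] -> [15] and [45]
    Merge: [15] + [45] -> [15, 45]
    Split: [31, 44] -> [31] and [44]
    Merge: [31] + [44] -> [31, 44]
  Merge: [15, 45] + [31, 44] -> [15, 31, 44, 45]
  Split: [20, 25, 32, 4] -> [20, 25] and [32, 4]
    Split: [20, 25] -> [20] and [25]
    Merge: [20] + [25] -> [20, 25]
    Split: [32, 4] -> [32] and [4]
    Merge: [32] + [4] -> [4, 32]
  Merge: [20, 25] + [4, 32] -> [4, 20, 25, 32]
Merge: [15, 31, 44, 45] + [4, 20, 25, 32] -> [4, 15, 20, 25, 31, 32, 44, 45]

Final sorted array: [4, 15, 20, 25, 31, 32, 44, 45]

The merge sort proceeds by recursively splitting the array and merging sorted halves.
After all merges, the sorted array is [4, 15, 20, 25, 31, 32, 44, 45].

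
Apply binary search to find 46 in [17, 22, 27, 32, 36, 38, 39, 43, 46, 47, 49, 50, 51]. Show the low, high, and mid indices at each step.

Binary search for 46 in [17, 22, 27, 32, 36, 38, 39, 43, 46, 47, 49, 50, 51]:

lo=0, hi=12, mid=6, arr[mid]=39 -> 39 < 46, search right half
lo=7, hi=12, mid=9, arr[mid]=47 -> 47 > 46, search left half
lo=7, hi=8, mid=7, arr[mid]=43 -> 43 < 46, search right half
lo=8, hi=8, mid=8, arr[mid]=46 -> Found target at index 8!

Binary search finds 46 at index 8 after 4 comparisons. The search repeatedly halves the search space by comparing with the middle element.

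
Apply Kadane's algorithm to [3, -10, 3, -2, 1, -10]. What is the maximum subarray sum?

Using Kadane's algorithm on [3, -10, 3, -2, 1, -10]:

Scanning through the array:
Position 1 (value -10): max_ending_here = -7, max_so_far = 3
Position 2 (value 3): max_ending_here = 3, max_so_far = 3
Position 3 (value -2): max_ending_here = 1, max_so_far = 3
Position 4 (value 1): max_ending_here = 2, max_so_far = 3
Position 5 (value -10): max_ending_here = -8, max_so_far = 3

Maximum subarray: [3]
Maximum sum: 3

The maximum subarray is [3] with sum 3. This subarray runs from index 0 to index 0.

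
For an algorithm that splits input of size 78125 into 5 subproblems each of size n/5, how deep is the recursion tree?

For divide and conquer with division factor 5:

Problem sizes at each level:
Level 0: 78125
Level 1: 15625
Level 2: 3125
Level 3: 625
Level 4: 125
Level 5: 25
Level 6: 5
Level 7: 1

The root is level 0 and the size-1 base case is level 7 (the tree spans levels 0 through 7, i.e. 8 levels counting the root), so the depth is the number of divisions: log_5(78125) = 7

The recursion tree depth is log_5(78125) = 7. At each level, the problem size is divided by 5, so it takes 7 divisions to reduce to a base case of size 1. The algorithm makes 5 recursive calls at each level.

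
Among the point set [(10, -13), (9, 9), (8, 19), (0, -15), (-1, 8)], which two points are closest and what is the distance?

Computing all pairwise distances among 5 points:

d((10, -13), (9, 9)) = 22.0227
d((10, -13), (8, 19)) = 32.0624
d((10, -13), (0, -15)) = 10.198
d((10, -13), (-1, 8)) = 23.7065
d((9, 9), (8, 19)) = 10.0499 <-- minimum
d((9, 9), (0, -15)) = 25.632
d((9, 9), (-1, 8)) = 10.0499 <-- minimum
d((8, 19), (0, -15)) = 34.9285
d((8, 19), (-1, 8)) = 14.2127
d((0, -15), (-1, 8)) = 23.0217

Minimum distance: 10.0499 (tie among 2 pairs: (9, 9) and (8, 19); (9, 9) and (-1, 8))

The minimum Euclidean distance is 10.0499. There is a tie: 2 pairs achieve this minimum — (9, 9) and (8, 19); (9, 9) and (-1, 8). Any of these is a valid closest pair. For 5 points, brute-force pairwise comparison is shown above. For large n, the divide-and-conquer algorithm (sort by x, recurse on halves, check the dividing strip) achieves O(n log n).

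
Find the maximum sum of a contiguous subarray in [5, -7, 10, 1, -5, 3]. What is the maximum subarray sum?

Using Kadane's algorithm on [5, -7, 10, 1, -5, 3]:

Scanning through the array:
Position 1 (value -7): max_ending_here = -2, max_so_far = 5
Position 2 (value 10): max_ending_here = 10, max_so_far = 10
Position 3 (value 1): max_ending_here = 11, max_so_far = 11
Position 4 (value -5): max_ending_here = 6, max_so_far = 11
Position 5 (value 3): max_ending_here = 9, max_so_far = 11

Maximum subarray: [10, 1]
Maximum sum: 11

The maximum subarray is [10, 1] with sum 11. This subarray runs from index 2 to index 3.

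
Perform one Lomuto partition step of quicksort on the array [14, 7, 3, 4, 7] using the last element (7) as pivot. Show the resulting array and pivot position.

Lomuto partition with pivot = 7:

Initial array: [14, 7, 3, 4, 7]

arr[0]=14 > 7: no swap
arr[1]=7 <= 7: swap with position 0, array becomes [7, 14, 3, 4, 7]
arr[2]=3 <= 7: swap with position 1, array becomes [7, 3, 14, 4, 7]
arr[3]=4 <= 7: swap with position 2, array becomes [7, 3, 4, 14, 7]

Place pivot at position 3: [7, 3, 4, 7, 14]
Pivot position: 3

After partitioning with pivot 7, the array becomes [7, 3, 4, 7, 14]. The pivot is placed at index 3. All elements to the left of the pivot are <= 7, and all elements to the right are > 7.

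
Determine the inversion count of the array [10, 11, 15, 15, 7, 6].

Finding inversions in [10, 11, 15, 15, 7, 6]:

(0, 4): arr[0]=10 > arr[4]=7
(0, 5): arr[0]=10 > arr[5]=6
(1, 4): arr[1]=11 > arr[4]=7
(1, 5): arr[1]=11 > arr[5]=6
(2, 4): arr[2]=15 > arr[4]=7
(2, 5): arr[2]=15 > arr[5]=6
(3, 4): arr[3]=15 > arr[4]=7
(3, 5): arr[3]=15 > arr[5]=6
(4, 5): arr[4]=7 > arr[5]=6

Total inversions: 9

The array has 9 inversion(s): (0,4), (0,5), (1,4), (1,5), (2,4), (2,5), (3,4), (3,5), (4,5). Each pair (i,j) satisfies i < j and arr[i] > arr[j].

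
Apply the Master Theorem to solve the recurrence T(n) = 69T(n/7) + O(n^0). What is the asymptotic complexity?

Master Theorem for T(n) = 69T(n/7) + O(n^0):

a = 69, b = 7, c = 0
log_b(a) = log_7(69) = 2.1759

Case 1: c = 0 < log_7(69) = 2.1759
T(n) = O(n^(log_7 69))

For T(n) = 69T(n/7) + O(n^0): log_7(69) = 2.1759. This is Case 1 of the Master Theorem (c < log_b(a), work dominated by leaves), giving O(n^(log_7 69)).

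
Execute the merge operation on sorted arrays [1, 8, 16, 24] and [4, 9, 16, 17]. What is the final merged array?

Merging process:

Compare 1 vs 4: take 1 from left. Merged: [1]
Compare 8 vs 4: take 4 from right. Merged: [1, 4]
Compare 8 vs 9: take 8 from left. Merged: [1, 4, 8]
Compare 16 vs 9: take 9 from right. Merged: [1, 4, 8, 9]
Compare 16 vs 16: take 16 from left. Merged: [1, 4, 8, 9, 16]
Compare 24 vs 16: take 16 from right. Merged: [1, 4, 8, 9, 16, 16]
Compare 24 vs 17: take 17 from right. Merged: [1, 4, 8, 9, 16, 16, 17]
Append remaining from left: [24]. Merged: [1, 4, 8, 9, 16, 16, 17, 24]

Final merged array: [1, 4, 8, 9, 16, 16, 17, 24]
Total comparisons: 7

The merged array is [1, 4, 8, 9, 16, 16, 17, 24], requiring 7 comparisons. The merge step runs in O(n) time where n is the total number of elements.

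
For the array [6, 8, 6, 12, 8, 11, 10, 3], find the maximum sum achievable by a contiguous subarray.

Using Kadane's algorithm on [6, 8, 6, 12, 8, 11, 10, 3]:

Scanning through the array:
Position 1 (value 8): max_ending_here = 14, max_so_far = 14
Position 2 (value 6): max_ending_here = 20, max_so_far = 20
Position 3 (value 12): max_ending_here = 32, max_so_far = 32
Position 4 (value 8): max_ending_here = 40, max_so_far = 40
Position 5 (value 11): max_ending_here = 51, max_so_far = 51
Position 6 (value 10): max_ending_here = 61, max_so_far = 61
Position 7 (value 3): max_ending_here = 64, max_so_far = 64

Maximum subarray: [6, 8, 6, 12, 8, 11, 10, 3]
Maximum sum: 64

The maximum subarray is [6, 8, 6, 12, 8, 11, 10, 3] with sum 64. This subarray runs from index 0 to index 7.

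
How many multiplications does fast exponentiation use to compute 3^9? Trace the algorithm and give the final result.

Computing 3^9 by squaring (build up from 3^1; each line after the first costs one multiplication):

3^1 = 3
3^2 = (3^1)^2 = 3^2 = 9
3^4 = (3^2)^2 = 9^2 = 81
3^8 = (3^4)^2 = 81^2 = 6561
3^9 = 3 * 3^8 = 3 * 6561 = 19683

Result: 19683
Multiplications needed: 4 (4 lines after 3^1)

3^9 = 19683. Using exponentiation by squaring, this requires 4 multiplications. The key idea: if the exponent is even, square the half-power; if odd, multiply by the base once.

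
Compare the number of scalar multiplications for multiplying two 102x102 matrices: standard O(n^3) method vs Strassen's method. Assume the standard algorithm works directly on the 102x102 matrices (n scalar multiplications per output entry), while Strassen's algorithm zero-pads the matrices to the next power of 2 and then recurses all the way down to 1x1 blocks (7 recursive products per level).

Matrix multiplication for 102x102 matrices:

Strassen's algorithm requires power-of-2 dimensions. Pad 102x102 to 128x128 (next power of 2).

Standard algorithm: 102^3 = 1061208 multiplications
Strassen's algorithm: 7^(log2(128)) = 7^7 = 823543 multiplications
Savings: 1061208 - 823543 = 237665 multiplications

Standard: 1061208 multiplications (102^3). Strassen: 823543 multiplications (7^7, after padding to 128x128). Strassen reduces 8 recursive multiplications to 7 at each level.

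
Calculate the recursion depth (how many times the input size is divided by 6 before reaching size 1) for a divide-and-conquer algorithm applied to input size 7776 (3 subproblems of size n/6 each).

For divide and conquer with division factor 6:

Problem sizes at each level:
Level 0: 7776
Level 1: 1296
Level 2: 216
Level 3: 36
Level 4: 6
Level 5: 1

The root is level 0 and the size-1 base case is level 5 (the tree spans levels 0 through 5, i.e. 6 levels counting the root), so the depth is the number of divisions: log_6(7776) = 5

The recursion tree depth is log_6(7776) = 5. At each level, the problem size is divided by 6, so it takes 5 divisions to reduce to a base case of size 1. The algorithm makes 3 recursive calls at each level.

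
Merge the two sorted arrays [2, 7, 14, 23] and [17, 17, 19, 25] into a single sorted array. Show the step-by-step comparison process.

Merging process:

Compare 2 vs 17: take 2 from left. Merged: [2]
Compare 7 vs 17: take 7 from left. Merged: [2, 7]
Compare 14 vs 17: take 14 from left. Merged: [2, 7, 14]
Compare 23 vs 17: take 17 from right. Merged: [2, 7, 14, 17]
Compare 23 vs 17: take 17 from right. Merged: [2, 7, 14, 17, 17]
Compare 23 vs 19: take 19 from right. Merged: [2, 7, 14, 17, 17, 19]
Compare 23 vs 25: take 23 from left. Merged: [2, 7, 14, 17, 17, 19, 23]
Append remaining from right: [25]. Merged: [2, 7, 14, 17, 17, 19, 23, 25]

Final merged array: [2, 7, 14, 17, 17, 19, 23, 25]
Total comparisons: 7

The merged array is [2, 7, 14, 17, 17, 19, 23, 25], requiring 7 comparisons. The merge step runs in O(n) time where n is the total number of elements.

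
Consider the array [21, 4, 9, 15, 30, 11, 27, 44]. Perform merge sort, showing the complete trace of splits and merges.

Merge sort trace:

Split: [21, 4, 9, 15, 30, 11, 27, 44] -> [21, 4, 9, 15] and [30, 11, 27, 44]
  Split: [21, 4, 9, 15] -> [21, 4] and [9, 15]
    Split: [21, 4] -> [21] and [4]
    Merge: [21] + [4] -> [4, 21]
    Split: [9, 15] -> [9] and [15]
    Merge: [9] + [15] -> [9, 15]
  Merge: [4, 21] + [9, 15] -> [4, 9, 15, 21]
  Split: [30, 11, 27, 44] -> [30, 11] and [27, 44]
    Split: [30, 11] -> [30] and [11]
    Merge: [30] + [11] -> [11, 30]
    Split: [27, 44] -> [27] and [44]
    Merge: [27] + [44] -> [27, 44]
  Merge: [11, 30] + [27, 44] -> [11, 27, 30, 44]
Merge: [4, 9, 15, 21] + [11, 27, 30, 44] -> [4, 9, 11, 15, 21, 27, 30, 44]

Final sorted array: [4, 9, 11, 15, 21, 27, 30, 44]

The merge sort proceeds by recursively splitting the array and merging sorted halves.
After all merges, the sorted array is [4, 9, 11, 15, 21, 27, 30, 44].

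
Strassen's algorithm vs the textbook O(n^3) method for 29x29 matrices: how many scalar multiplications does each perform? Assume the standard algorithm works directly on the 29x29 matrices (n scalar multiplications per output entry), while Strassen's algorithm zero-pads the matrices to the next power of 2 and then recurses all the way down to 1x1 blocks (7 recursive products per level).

Matrix multiplication for 29x29 matrices:

Strassen's algorithm requires power-of-2 dimensions. Pad 29x29 to 32x32 (next power of 2).

Standard algorithm: 29^3 = 24389 multiplications
Strassen's algorithm: 7^(log2(32)) = 7^5 = 16807 multiplications
Savings: 24389 - 16807 = 7582 multiplications

Standard: 24389 multiplications (29^3). Strassen: 16807 multiplications (7^5, after padding to 32x32). Strassen reduces 8 recursive multiplications to 7 at each level.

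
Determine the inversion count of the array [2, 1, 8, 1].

Finding inversions in [2, 1, 8, 1]:

(0, 1): arr[0]=2 > arr[1]=1
(0, 3): arr[0]=2 > arr[3]=1
(2, 3): arr[2]=8 > arr[3]=1

Total inversions: 3

The array has 3 inversion(s): (0,1), (0,3), (2,3). Each pair (i,j) satisfies i < j and arr[i] > arr[j].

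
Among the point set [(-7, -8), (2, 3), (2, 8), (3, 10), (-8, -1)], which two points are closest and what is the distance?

Computing all pairwise distances among 5 points:

d((-7, -8), (2, 3)) = 14.2127
d((-7, -8), (2, 8)) = 18.3576
d((-7, -8), (3, 10)) = 20.5913
d((-7, -8), (-8, -1)) = 7.0711
d((2, 3), (2, 8)) = 5.0
d((2, 3), (3, 10)) = 7.0711
d((2, 3), (-8, -1)) = 10.7703
d((2, 8), (3, 10)) = 2.2361 <-- minimum
d((2, 8), (-8, -1)) = 13.4536
d((3, 10), (-8, -1)) = 15.5563

Closest pair: (2, 8) and (3, 10) with distance 2.2361

The closest pair is (2, 8) and (3, 10) with Euclidean distance 2.2361. For 5 points, brute-force pairwise comparison is shown above. For large n, the divide-and-conquer algorithm (sort by x, recurse on halves, check the dividing strip) achieves O(n log n).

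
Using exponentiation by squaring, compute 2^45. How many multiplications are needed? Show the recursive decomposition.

Computing 2^45 by squaring (build up from 2^1; each line after the first costs one multiplication):

2^1 = 2
2^2 = (2^1)^2 = 2^2 = 4
2^4 = (2^2)^2 = 4^2 = 16
2^5 = 2 * 2^4 = 2 * 16 = 32
2^10 = (2^5)^2 = 32^2 = 1024
2^11 = 2 * 2^10 = 2 * 1024 = 2048
2^22 = (2^11)^2 = 2048^2 = 4194304
2^44 = (2^22)^2 = 4194304^2 = 17592186044416
2^45 = 2 * 2^44 = 2 * 17592186044416 = 35184372088832

Result: 35184372088832
Multiplications needed: 8 (8 lines after 2^1)

2^45 = 35184372088832. Using exponentiation by squaring, this requires 8 multiplications. The key idea: if the exponent is even, square the half-power; if odd, multiply by the base once.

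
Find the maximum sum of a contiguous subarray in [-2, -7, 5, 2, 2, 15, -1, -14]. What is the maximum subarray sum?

Using Kadane's algorithm on [-2, -7, 5, 2, 2, 15, -1, -14]:

Scanning through the array:
Position 1 (value -7): max_ending_here = -7, max_so_far = -2
Position 2 (value 5): max_ending_here = 5, max_so_far = 5
Position 3 (value 2): max_ending_here = 7, max_so_far = 7
Position 4 (value 2): max_ending_here = 9, max_so_far = 9
Position 5 (value 15): max_ending_here = 24, max_so_far = 24
Position 6 (value -1): max_ending_here = 23, max_so_far = 24
Position 7 (value -14): max_ending_here = 9, max_so_far = 24

Maximum subarray: [5, 2, 2, 15]
Maximum sum: 24

The maximum subarray is [5, 2, 2, 15] with sum 24. This subarray runs from index 2 to index 5.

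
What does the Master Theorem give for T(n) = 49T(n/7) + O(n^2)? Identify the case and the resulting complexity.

Master Theorem for T(n) = 49T(n/7) + O(n^2):

a = 49, b = 7, c = 2
log_b(a) = log_7(49) = 2.0000

Case 2: c = 2 = log_7(49) = 2.0000
T(n) = O(n^2 log n) = O(n^2 log n)

For T(n) = 49T(n/7) + O(n^2): log_7(49) = 2.0000. This is Case 2 of the Master Theorem (c = log_b(a), equal work at all levels), giving O(n^2 log n).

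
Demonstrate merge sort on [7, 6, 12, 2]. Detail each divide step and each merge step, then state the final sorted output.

Merge sort trace:

Split: [7, 6, 12, 2] -> [7, 6] and [12, 2]
  Split: [7, 6] -> [7] and [6]
  Merge: [7] + [6] -> [6, 7]
  Split: [12, 2] -> [12] and [2]
  Merge: [12] + [2] -> [2, 12]
Merge: [6, 7] + [2, 12] -> [2, 6, 7, 12]

Final sorted array: [2, 6, 7, 12]

The merge sort proceeds by recursively splitting the array and merging sorted halves.
After all merges, the sorted array is [2, 6, 7, 12].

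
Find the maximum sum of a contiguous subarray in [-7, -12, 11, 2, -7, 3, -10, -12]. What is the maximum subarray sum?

Using Kadane's algorithm on [-7, -12, 11, 2, -7, 3, -10, -12]:

Scanning through the array:
Position 1 (value -12): max_ending_here = -12, max_so_far = -7
Position 2 (value 11): max_ending_here = 11, max_so_far = 11
Position 3 (value 2): max_ending_here = 13, max_so_far = 13
Position 4 (value -7): max_ending_here = 6, max_so_far = 13
Position 5 (value 3): max_ending_here = 9, max_so_far = 13
Position 6 (value -10): max_ending_here = -1, max_so_far = 13
Position 7 (value -12): max_ending_here = -12, max_so_far = 13

Maximum subarray: [11, 2]
Maximum sum: 13

The maximum subarray is [11, 2] with sum 13. This subarray runs from index 2 to index 3.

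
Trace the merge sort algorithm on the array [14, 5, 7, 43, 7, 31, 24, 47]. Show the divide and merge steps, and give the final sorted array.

Merge sort trace:

Split: [14, 5, 7, 43, 7, 31, 24, 47] -> [14, 5, 7, 43] and [7, 31, 24, 47]
  Split: [14, 5, 7, 43] -> [14, 5] and [7, 43]
    Split: [14, 5] -> [14] and [5]
    Merge: [14] + [5] -> [5, 14]
    Split: [7, 43] -> [7] and [43]
    Merge: [7] + [43] -> [7, 43]
  Merge: [5, 14] + [7, 43] -> [5, 7, 14, 43]
  Split: [7, 31, 24, 47] -> [7, 31] and [24, 47]
    Split: [7, 31] -> [7] and [31]
    Merge: [7] + [31] -> [7, 31]
    Split: [24, 47] -> [24] and [47]
    Merge: [24] + [47] -> [24, 47]
  Merge: [7, 31] + [24, 47] -> [7, 24, 31, 47]
Merge: [5, 7, 14, 43] + [7, 24, 31, 47] -> [5, 7, 7, 14, 24, 31, 43, 47]

Final sorted array: [5, 7, 7, 14, 24, 31, 43, 47]

The merge sort proceeds by recursively splitting the array and merging sorted halves.
After all merges, the sorted array is [5, 7, 7, 14, 24, 31, 43, 47].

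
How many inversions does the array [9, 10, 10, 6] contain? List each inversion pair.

Finding inversions in [9, 10, 10, 6]:

(0, 3): arr[0]=9 > arr[3]=6
(1, 3): arr[1]=10 > arr[3]=6
(2, 3): arr[2]=10 > arr[3]=6

Total inversions: 3

The array has 3 inversion(s): (0,3), (1,3), (2,3). Each pair (i,j) satisfies i < j and arr[i] > arr[j].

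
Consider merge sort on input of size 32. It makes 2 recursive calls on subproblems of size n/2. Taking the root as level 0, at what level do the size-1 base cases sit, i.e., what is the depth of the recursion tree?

For divide and conquer with division factor 2:

Problem sizes at each level:
Level 0: 32
Level 1: 16
Level 2: 8
Level 3: 4
Level 4: 2
Level 5: 1

The root is level 0 and the size-1 base case is level 5 (the tree spans levels 0 through 5, i.e. 6 levels counting the root), so the depth is the number of divisions: log_2(32) = 5

The recursion tree depth is log_2(32) = 5. At each level, the problem size is divided by 2, so it takes 5 divisions to reduce to a base case of size 1. The algorithm makes 2 recursive calls at each level.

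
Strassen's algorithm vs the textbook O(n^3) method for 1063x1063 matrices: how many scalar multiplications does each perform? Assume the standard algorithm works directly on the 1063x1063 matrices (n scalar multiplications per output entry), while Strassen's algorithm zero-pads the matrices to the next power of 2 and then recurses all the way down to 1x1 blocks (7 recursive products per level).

Matrix multiplication for 1063x1063 matrices:

Strassen's algorithm requires power-of-2 dimensions. Pad 1063x1063 to 2048x2048 (next power of 2).

Standard algorithm: 1063^3 = 1201157047 multiplications
Strassen's algorithm: 7^(log2(2048)) = 7^11 = 1977326743 multiplications
Difference: 1201157047 - 1977326743 = -776169696 (Strassen uses MORE here due to padding overhead — for small or just-over-power-of-2 n, padding can outweigh the per-level savings)

Standard: 1201157047 multiplications (1063^3). Strassen: 1977326743 multiplications (7^11, after padding to 2048x2048). Strassen reduces 8 recursive multiplications to 7 at each level.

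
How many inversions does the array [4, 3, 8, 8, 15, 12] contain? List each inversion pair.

Finding inversions in [4, 3, 8, 8, 15, 12]:

(0, 1): arr[0]=4 > arr[1]=3
(4, 5): arr[4]=15 > arr[5]=12

Total inversions: 2

The array has 2 inversion(s): (0,1), (4,5). Each pair (i,j) satisfies i < j and arr[i] > arr[j].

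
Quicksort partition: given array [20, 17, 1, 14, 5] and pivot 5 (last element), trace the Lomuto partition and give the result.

Lomuto partition with pivot = 5:

Initial array: [20, 17, 1, 14, 5]

arr[0]=20 > 5: no swap
arr[1]=17 > 5: no swap
arr[2]=1 <= 5: swap with position 0, array becomes [1, 17, 20, 14, 5]
arr[3]=14 > 5: no swap

Place pivot at position 1: [1, 5, 20, 14, 17]
Pivot position: 1

After partitioning with pivot 5, the array becomes [1, 5, 20, 14, 17]. The pivot is placed at index 1. All elements to the left of the pivot are <= 5, and all elements to the right are > 5.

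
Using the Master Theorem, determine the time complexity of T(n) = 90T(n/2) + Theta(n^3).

Master Theorem for T(n) = 90T(n/2) + O(n^3):

a = 90, b = 2, c = 3
log_b(a) = log_2(90) = 6.4919

Case 1: c = 3 < log_2(90) = 6.4919
T(n) = O(n^(log_2 90))

For T(n) = 90T(n/2) + O(n^3): log_2(90) = 6.4919. This is Case 1 of the Master Theorem (c < log_b(a), work dominated by leaves), giving O(n^(log_2 90)).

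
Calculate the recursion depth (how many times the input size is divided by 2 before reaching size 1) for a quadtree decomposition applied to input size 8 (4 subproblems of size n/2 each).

For divide and conquer with division factor 2:

Problem sizes at each level:
Level 0: 8
Level 1: 4
Level 2: 2
Level 3: 1

The root is level 0 and the size-1 base case is level 3 (the tree spans levels 0 through 3, i.e. 4 levels counting the root), so the depth is the number of divisions: log_2(8) = 3

The recursion tree depth is log_2(8) = 3. At each level, the problem size is divided by 2, so it takes 3 divisions to reduce to a base case of size 1. The algorithm makes 4 recursive calls at each level.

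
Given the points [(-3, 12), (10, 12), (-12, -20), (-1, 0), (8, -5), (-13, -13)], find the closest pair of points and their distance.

Computing all pairwise distances among 6 points:

d((-3, 12), (10, 12)) = 13.0
d((-3, 12), (-12, -20)) = 33.2415
d((-3, 12), (-1, 0)) = 12.1655
d((-3, 12), (8, -5)) = 20.2485
d((-3, 12), (-13, -13)) = 26.9258
d((10, 12), (-12, -20)) = 38.833
d((10, 12), (-1, 0)) = 16.2788
d((10, 12), (8, -5)) = 17.1172
d((10, 12), (-13, -13)) = 33.9706
d((-12, -20), (-1, 0)) = 22.8254
d((-12, -20), (8, -5)) = 25.0
d((-12, -20), (-13, -13)) = 7.0711 <-- minimum
d((-1, 0), (8, -5)) = 10.2956
d((-1, 0), (-13, -13)) = 17.6918
d((8, -5), (-13, -13)) = 22.4722

Closest pair: (-12, -20) and (-13, -13) with distance 7.0711

The closest pair is (-12, -20) and (-13, -13) with Euclidean distance 7.0711. For 6 points, brute-force pairwise comparison is shown above. For large n, the divide-and-conquer algorithm (sort by x, recurse on halves, check the dividing strip) achieves O(n log n).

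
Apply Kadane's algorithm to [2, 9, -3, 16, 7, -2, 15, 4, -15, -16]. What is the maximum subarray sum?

Using Kadane's algorithm on [2, 9, -3, 16, 7, -2, 15, 4, -15, -16]:

Scanning through the array:
Position 1 (value 9): max_ending_here = 11, max_so_far = 11
Position 2 (value -3): max_ending_here = 8, max_so_far = 11
Position 3 (value 16): max_ending_here = 24, max_so_far = 24
Position 4 (value 7): max_ending_here = 31, max_so_far = 31
Position 5 (value -2): max_ending_here = 29, max_so_far = 31
Position 6 (value 15): max_ending_here = 44, max_so_far = 44
Position 7 (value 4): max_ending_here = 48, max_so_far = 48
Position 8 (value -15): max_ending_here = 33, max_so_far = 48
Position 9 (value -16): max_ending_here = 17, max_so_far = 48

Maximum subarray: [2, 9, -3, 16, 7, -2, 15, 4]
Maximum sum: 48

The maximum subarray is [2, 9, -3, 16, 7, -2, 15, 4] with sum 48. This subarray runs from index 0 to index 7.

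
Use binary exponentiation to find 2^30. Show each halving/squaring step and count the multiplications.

Computing 2^30 by squaring (build up from 2^1; each line after the first costs one multiplication):

2^1 = 2
2^2 = (2^1)^2 = 2^2 = 4
2^3 = 2 * 2^2 = 2 * 4 = 8
2^6 = (2^3)^2 = 8^2 = 64
2^7 = 2 * 2^6 = 2 * 64 = 128
2^14 = (2^7)^2 = 128^2 = 16384
2^15 = 2 * 2^14 = 2 * 16384 = 32768
2^30 = (2^15)^2 = 32768^2 = 1073741824

Result: 1073741824
Multiplications needed: 7 (7 lines after 2^1)

2^30 = 1073741824. Using exponentiation by squaring, this requires 7 multiplications. The key idea: if the exponent is even, square the half-power; if odd, multiply by the base once.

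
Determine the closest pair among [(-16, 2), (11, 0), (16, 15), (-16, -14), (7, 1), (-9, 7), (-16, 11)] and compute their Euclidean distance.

Computing all pairwise distances among 7 points:

d((-16, 2), (11, 0)) = 27.074
d((-16, 2), (16, 15)) = 34.5398
d((-16, 2), (-16, -14)) = 16.0
d((-16, 2), (7, 1)) = 23.0217
d((-16, 2), (-9, 7)) = 8.6023
d((-16, 2), (-16, 11)) = 9.0
d((11, 0), (16, 15)) = 15.8114
d((11, 0), (-16, -14)) = 30.4138
d((11, 0), (7, 1)) = 4.1231 <-- minimum
d((11, 0), (-9, 7)) = 21.1896
d((11, 0), (-16, 11)) = 29.1548
d((16, 15), (-16, -14)) = 43.1856
d((16, 15), (7, 1)) = 16.6433
d((16, 15), (-9, 7)) = 26.2488
d((16, 15), (-16, 11)) = 32.249
d((-16, -14), (7, 1)) = 27.4591
d((-16, -14), (-9, 7)) = 22.1359
d((-16, -14), (-16, 11)) = 25.0
d((7, 1), (-9, 7)) = 17.088
d((7, 1), (-16, 11)) = 25.0799
d((-9, 7), (-16, 11)) = 8.0623

Closest pair: (11, 0) and (7, 1) with distance 4.1231

The closest pair is (11, 0) and (7, 1) with Euclidean distance 4.1231. For 7 points, brute-force pairwise comparison is shown above. For large n, the divide-and-conquer algorithm (sort by x, recurse on halves, check the dividing strip) achieves O(n log n).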